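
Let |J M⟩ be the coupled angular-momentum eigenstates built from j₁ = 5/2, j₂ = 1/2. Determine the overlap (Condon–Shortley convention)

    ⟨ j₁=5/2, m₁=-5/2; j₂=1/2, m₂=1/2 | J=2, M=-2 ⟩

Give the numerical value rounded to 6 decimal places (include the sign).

−√(5/6) ≈ -0.912871

√[5·1!4!0!/6! · 0!5!1!0!0!4!] = √(480)
  +(−1)^1/∏(1,0,4,0,0,0)! = -1/24  (running -1/24)
⟨..|..⟩ = √(480)·(-1/24) = -0.912871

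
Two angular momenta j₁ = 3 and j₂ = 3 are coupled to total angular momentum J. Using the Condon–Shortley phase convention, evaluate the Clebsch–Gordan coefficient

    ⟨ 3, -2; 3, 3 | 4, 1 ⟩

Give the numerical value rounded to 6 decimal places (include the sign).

triangle: 2!×4!×4!/11! = 1152/39916800
(j±m)!: 1!×5!×6!×0!×5!×3! = 62208000
prefactor² = (2J+1)×Δ×N² = 1244160/77
  k=2: +1/(2!×0!×3!×4!×1!×0!) = 1/288
Σ = 1/288  ⇒  CG² = 1244160/77×1/288² = 15/77
CG = +√(15/77) = +0.441367

+0.441367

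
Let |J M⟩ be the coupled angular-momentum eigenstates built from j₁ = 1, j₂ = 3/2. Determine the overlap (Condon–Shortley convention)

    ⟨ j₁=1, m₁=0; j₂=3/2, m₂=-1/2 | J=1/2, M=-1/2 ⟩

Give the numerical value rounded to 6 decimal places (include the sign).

-0.577350

√[2·2!0!1!/4! · 1!1!1!2!0!1!] = √(1/3)
  +(−1)^1/∏(1,1,0,0,0,1)! = -1  (running -1)
⟨..|..⟩ = √(1/3)·(-1) = -0.577350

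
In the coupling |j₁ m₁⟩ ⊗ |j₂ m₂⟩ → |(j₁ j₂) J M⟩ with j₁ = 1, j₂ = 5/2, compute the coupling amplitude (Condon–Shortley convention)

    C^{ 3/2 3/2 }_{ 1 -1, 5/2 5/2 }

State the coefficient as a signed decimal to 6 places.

j₁+j₂−J=2  J+j₁−j₂=0  J−j₁+j₂=3  j₁+j₂+J+1=6
(j₁±m₁, j₂±m₂, J±M) = (0,2,5,0,3,0)
P² = 96
sum k=2..2:
  [2] +1/12 = 1/12
S = 1/12
C² = P²·S² = 2/3 ; C = +0.816497

+√(2/3) = +0.816497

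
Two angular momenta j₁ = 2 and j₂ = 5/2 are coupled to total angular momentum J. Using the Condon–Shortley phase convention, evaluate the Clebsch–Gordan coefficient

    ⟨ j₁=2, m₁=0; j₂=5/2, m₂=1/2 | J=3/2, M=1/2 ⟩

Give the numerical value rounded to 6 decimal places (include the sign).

triangle: 3!×1!×2!/7! = 12/5040
(j±m)!: 2!×2!×3!×2!×2!×1! = 96
prefactor² = (2J+1)×Δ×N² = 32/35
  k=1: −1/(1!×2!×1!×2!×0!×0!) = -1/4
  k=2: +1/(2!×1!×0!×1!×1!×1!) = 1/2
Σ = 1/4  ⇒  CG² = 32/35×1/4² = 2/35
CG = +√(2/35) = +0.239046

+√(2/35) = +0.239046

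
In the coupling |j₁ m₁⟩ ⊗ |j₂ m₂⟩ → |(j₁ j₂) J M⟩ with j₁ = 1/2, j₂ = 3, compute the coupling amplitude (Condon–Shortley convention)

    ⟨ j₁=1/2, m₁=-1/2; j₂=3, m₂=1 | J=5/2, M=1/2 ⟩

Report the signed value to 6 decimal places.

√[6·1!0!5!/7! · 0!1!4!2!3!2!] = √(576/7)
  +(−1)^1/∏(1,0,0,3,0,2)! = -1/12  (running -1/12)
⟨..|..⟩ = √(576/7)·(-1/12) = -0.755929

-0.755929  (= −√(4/7))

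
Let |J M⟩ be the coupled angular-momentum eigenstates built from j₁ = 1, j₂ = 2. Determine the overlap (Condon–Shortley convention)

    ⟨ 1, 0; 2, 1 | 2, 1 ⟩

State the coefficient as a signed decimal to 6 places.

j₁+j₂−J=1  J+j₁−j₂=1  J−j₁+j₂=3  j₁+j₂+J+1=6
(j₁±m₁, j₂±m₂, J±M) = (1,1,3,1,3,1)
P² = 3/2
sum k=0..1:
  [0] +1/6 = 1/6
  [1] −1/2 = -1/2
S = -1/3
C² = P²·S² = 1/6 ; C = -0.408248

-0.408248  (= −√(1/6))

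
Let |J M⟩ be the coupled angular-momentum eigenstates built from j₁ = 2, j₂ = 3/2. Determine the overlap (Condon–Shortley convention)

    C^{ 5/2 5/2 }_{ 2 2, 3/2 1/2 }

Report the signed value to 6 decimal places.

+0.755929

j₁+j₂−J=1  J+j₁−j₂=3  J−j₁+j₂=2  j₁+j₂+J+1=7
(j₁±m₁, j₂±m₂, J±M) = (4,0,2,1,5,0)
P² = 576/7
sum k=0..0:
  [0] +1/12 = 1/12
S = 1/12
C² = P²·S² = 4/7 ; C = +0.755929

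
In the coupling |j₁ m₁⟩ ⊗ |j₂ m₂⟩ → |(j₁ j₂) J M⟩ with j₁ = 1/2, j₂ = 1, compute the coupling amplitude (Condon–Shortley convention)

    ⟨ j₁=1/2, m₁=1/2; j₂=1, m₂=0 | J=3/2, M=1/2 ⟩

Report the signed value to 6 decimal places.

+√(2/3) = +0.816497

j₁+j₂−J=0  J+j₁−j₂=1  J−j₁+j₂=2  j₁+j₂+J+1=4
(j₁±m₁, j₂±m₂, J±M) = (1,0,1,1,2,1)
P² = 2/3
sum k=0..0:
  [0] +1/1 = 1
S = 1
C² = P²·S² = 2/3 ; C = +0.816497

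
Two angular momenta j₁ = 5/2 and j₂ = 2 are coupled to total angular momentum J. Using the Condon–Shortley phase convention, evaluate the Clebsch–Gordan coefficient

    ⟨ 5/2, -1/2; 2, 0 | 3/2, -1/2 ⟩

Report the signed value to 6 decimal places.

j₁+j₂−J=3  J+j₁−j₂=2  J−j₁+j₂=1  j₁+j₂+J+1=7
(j₁±m₁, j₂±m₂, J±M) = (2,3,2,2,1,2)
P² = 32/35
sum k=1..2:
  [1] −1/4 = -1/4
  [2] +1/2 = 1/2
S = 1/4
C² = P²·S² = 2/35 ; C = +0.239046

+0.239046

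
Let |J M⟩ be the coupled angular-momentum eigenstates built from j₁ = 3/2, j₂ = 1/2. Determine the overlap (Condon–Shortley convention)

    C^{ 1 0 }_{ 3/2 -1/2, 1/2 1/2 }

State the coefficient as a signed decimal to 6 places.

-0.707107

√[3·1!2!0!/4! · 1!2!1!0!1!1!] = √(1/2)
  +(−1)^1/∏(1,0,1,0,1,0)! = -1  (running -1)
⟨..|..⟩ = √(1/2)·(-1) = -0.707107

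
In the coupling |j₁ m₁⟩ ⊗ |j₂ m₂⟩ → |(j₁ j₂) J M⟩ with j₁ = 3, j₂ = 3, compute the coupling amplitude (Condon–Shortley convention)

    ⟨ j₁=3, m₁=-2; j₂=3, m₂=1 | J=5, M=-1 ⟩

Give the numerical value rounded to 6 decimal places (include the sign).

−√(9/28) ≈ -0.566947

√[11·1!5!5!/12! · 1!5!4!2!4!6!] = √(230400/7)
  +(−1)^0/∏(0,1,5,4,0,1)! = 1/2880  (running 1/2880)
  +(−1)^1/∏(1,0,4,3,1,2)! = -1/288  (running -1/320)
⟨..|..⟩ = √(230400/7)·(-1/320) = -0.566947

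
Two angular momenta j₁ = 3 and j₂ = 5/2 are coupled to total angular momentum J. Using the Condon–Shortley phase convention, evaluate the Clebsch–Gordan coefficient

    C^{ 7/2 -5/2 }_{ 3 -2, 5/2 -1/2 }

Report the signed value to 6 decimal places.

triangle: 2!*4!*3!/10! = 288/3628800
(j±m)!: 1!*5!*2!*3!*1!*6! = 1036800
prefactor² = (2J+1)*Δ*N² = 4608/7
  k=1: −1/(1!*1!*4!*1!*0!*2!) = -1/48
  k=2: +1/(2!*0!*3!*0!*1!*3!) = 1/72
Σ = -1/144  ⇒  CG² = 4608/7*(-1/144)² = 2/63
CG = −√(2/63) = -0.178174

−√(2/63) ≈ -0.178174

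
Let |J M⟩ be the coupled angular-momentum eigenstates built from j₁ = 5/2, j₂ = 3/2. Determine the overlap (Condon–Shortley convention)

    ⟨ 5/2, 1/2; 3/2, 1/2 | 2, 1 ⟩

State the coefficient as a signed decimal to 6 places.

triangle: 2!×3!×1!/7! = 12/5040
(j±m)!: 3!×2!×2!×1!×3!×1! = 144
prefactor² = (2J+1)×Δ×N² = 12/7
  k=1: −1/(1!×1!×1!×1!×2!×0!) = -1/2
  k=2: +1/(2!×0!×0!×0!×3!×1!) = 1/12
Σ = -5/12  ⇒  CG² = 12/7×(-5/12)² = 25/84
CG = −√(25/84) = -0.545545

−√(25/84) ≈ -0.545545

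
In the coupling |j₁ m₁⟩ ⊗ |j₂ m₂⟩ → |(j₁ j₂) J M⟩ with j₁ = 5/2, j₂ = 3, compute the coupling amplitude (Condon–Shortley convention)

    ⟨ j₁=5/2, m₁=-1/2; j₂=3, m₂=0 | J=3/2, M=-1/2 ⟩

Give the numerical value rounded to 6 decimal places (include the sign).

√[4·4!1!2!/8! · 2!3!3!3!1!2!] = √(144/35)
  +(−1)^2/∏(2,2,1,1,0,1)! = 1/4  (running 1/4)
  +(−1)^3/∏(3,1,0,0,1,2)! = -1/12  (running 1/6)
⟨..|..⟩ = √(144/35)·(1/6) = +0.338062

+√(4/35) = +0.338062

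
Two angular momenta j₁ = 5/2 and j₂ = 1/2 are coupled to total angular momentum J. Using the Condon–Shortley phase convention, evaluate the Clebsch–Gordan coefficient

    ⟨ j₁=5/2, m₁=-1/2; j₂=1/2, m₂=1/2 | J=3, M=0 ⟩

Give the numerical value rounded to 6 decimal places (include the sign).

+√(1/2) ≈ +0.707107

j₁+j₂−J=0  J+j₁−j₂=5  J−j₁+j₂=1  j₁+j₂+J+1=7
(j₁±m₁, j₂±m₂, J±M) = (2,3,1,0,3,3)
P² = 72
sum k=0..0:
  [0] +1/12 = 1/12
S = 1/12
C² = P²·S² = 1/2 ; C = +0.707107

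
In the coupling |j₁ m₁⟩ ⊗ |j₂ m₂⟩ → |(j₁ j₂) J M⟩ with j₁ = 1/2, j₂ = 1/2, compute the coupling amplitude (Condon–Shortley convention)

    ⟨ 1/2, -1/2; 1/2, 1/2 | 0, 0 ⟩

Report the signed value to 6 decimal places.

√[1·1!0!0!/2! · 0!1!1!0!0!0!] = √(1/2)
  +(−1)^1/∏(1,0,0,0,0,0)! = -1  (running -1)
⟨..|..⟩ = √(1/2)·(-1) = -0.707107

−√(1/2) = -0.707107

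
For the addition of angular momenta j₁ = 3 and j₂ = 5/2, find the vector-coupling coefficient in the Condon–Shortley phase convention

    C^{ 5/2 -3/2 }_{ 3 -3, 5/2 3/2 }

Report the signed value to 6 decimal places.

−√(8/21) ≈ -0.617213

√[6·3!3!2!/9! · 0!6!4!1!1!4!] = √(3456/7)
  +(−1)^3/∏(3,0,3,1,0,1)! = -1/36  (running -1/36)
⟨..|..⟩ = √(3456/7)·(-1/36) = -0.617213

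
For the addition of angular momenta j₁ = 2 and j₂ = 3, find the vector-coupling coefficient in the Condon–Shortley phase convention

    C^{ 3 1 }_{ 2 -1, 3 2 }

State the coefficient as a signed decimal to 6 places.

+0.500000  (= +√(1/4))

√[7·2!2!4!/9! · 1!3!5!1!4!2!] = √(64)
  +(−1)^1/∏(1,1,2,4,0,0)! = -1/48  (running -1/48)
  +(−1)^2/∏(2,0,1,3,1,1)! = 1/12  (running 1/16)
⟨..|..⟩ = √(64)·(1/16) = +0.500000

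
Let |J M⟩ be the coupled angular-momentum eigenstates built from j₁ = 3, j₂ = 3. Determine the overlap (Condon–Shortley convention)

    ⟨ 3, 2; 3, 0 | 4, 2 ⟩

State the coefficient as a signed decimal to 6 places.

√[9·2!4!4!/11! · 5!1!3!3!6!2!] = √(124416/77)
  +(−1)^0/∏(0,2,1,3,3,1)! = 1/72  (running 1/72)
  +(−1)^1/∏(1,1,0,2,4,2)! = -1/96  (running 1/288)
⟨..|..⟩ = √(124416/77)·(1/288) = +0.139573

+√(3/154) = +0.139573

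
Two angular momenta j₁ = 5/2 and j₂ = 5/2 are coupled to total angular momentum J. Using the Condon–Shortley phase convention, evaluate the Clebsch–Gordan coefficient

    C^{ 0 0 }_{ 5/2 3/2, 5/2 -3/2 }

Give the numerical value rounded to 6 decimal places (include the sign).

−√(1/6) = -0.408248

√[1·5!0!0!/6! · 4!1!1!4!0!0!] = √(96)
  +(−1)^1/∏(1,4,0,0,0,0)! = -1/24  (running -1/24)
⟨..|..⟩ = √(96)·(-1/24) = -0.408248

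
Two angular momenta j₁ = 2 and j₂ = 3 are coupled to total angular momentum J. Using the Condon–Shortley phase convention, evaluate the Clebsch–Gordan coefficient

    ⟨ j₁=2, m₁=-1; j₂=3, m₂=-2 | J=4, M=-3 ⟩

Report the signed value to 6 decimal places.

triangle: 1!·3!·5!/10! = 720/3628800
(j±m)!: 1!·3!·1!·5!·1!·7! = 3628800
prefactor² = (2J+1)·Δ·N² = 6480
  k=0: +1/(0!·1!·3!·1!·0!·4!) = 1/144
  k=1: −1/(1!·0!·2!·0!·1!·5!) = -1/240
Σ = 1/360  ⇒  CG² = 6480·1/360² = 1/20
CG = +√(1/20) = +0.223607

+√(1/20) = +0.223607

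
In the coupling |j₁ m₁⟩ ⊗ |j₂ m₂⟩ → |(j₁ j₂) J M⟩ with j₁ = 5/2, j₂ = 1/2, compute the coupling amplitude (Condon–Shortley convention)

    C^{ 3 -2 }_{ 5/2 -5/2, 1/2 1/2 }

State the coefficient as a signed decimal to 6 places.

j₁+j₂−J=0  J+j₁−j₂=5  J−j₁+j₂=1  j₁+j₂+J+1=7
(j₁±m₁, j₂±m₂, J±M) = (0,5,1,0,1,5)
P² = 2400
sum k=0..0:
  [0] +1/120 = 1/120
S = 1/120
C² = P²·S² = 1/6 ; C = +0.408248

+√(1/6) ≈ +0.408248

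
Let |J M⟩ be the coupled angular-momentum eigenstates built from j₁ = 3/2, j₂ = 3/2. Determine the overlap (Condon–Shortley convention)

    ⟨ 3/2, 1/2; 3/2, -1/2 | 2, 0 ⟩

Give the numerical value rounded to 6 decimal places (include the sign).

+0.500000  (= +√(1/4))

j₁+j₂−J=1  J+j₁−j₂=2  J−j₁+j₂=2  j₁+j₂+J+1=6
(j₁±m₁, j₂±m₂, J±M) = (2,1,1,2,2,2)
P² = 4/9
sum k=0..1:
  [0] +1/1 = 1
  [1] −1/4 = -1/4
S = 3/4
C² = P²·S² = 1/4 ; C = +0.500000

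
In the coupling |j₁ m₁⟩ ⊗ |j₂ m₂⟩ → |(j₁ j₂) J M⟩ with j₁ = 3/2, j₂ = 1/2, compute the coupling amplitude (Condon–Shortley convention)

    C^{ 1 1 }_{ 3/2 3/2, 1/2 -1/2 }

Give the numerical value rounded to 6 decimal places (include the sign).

+0.866025

triangle: 1!*2!*0!/4! = 2/24
(j±m)!: 3!*0!*0!*1!*2!*0! = 12
prefactor² = (2J+1)*Δ*N² = 3
  k=0: +1/(0!*1!*0!*0!*2!*0!) = 1/2
Σ = 1/2  ⇒  CG² = 3*1/2² = 3/4
CG = +√(3/4) = +0.866025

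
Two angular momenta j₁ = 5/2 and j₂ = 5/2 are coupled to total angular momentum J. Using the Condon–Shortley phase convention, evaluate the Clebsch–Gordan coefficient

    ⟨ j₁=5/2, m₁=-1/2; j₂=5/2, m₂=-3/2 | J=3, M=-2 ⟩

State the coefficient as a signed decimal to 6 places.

-0.288675  (= −√(1/12))

j₁+j₂−J=2  J+j₁−j₂=3  J−j₁+j₂=3  j₁+j₂+J+1=9
(j₁±m₁, j₂±m₂, J±M) = (2,3,1,4,1,5)
P² = 48
sum k=0..1:
  [0] +1/24 = 1/24
  [1] −1/12 = -1/12
S = -1/24
C² = P²·S² = 1/12 ; C = -0.288675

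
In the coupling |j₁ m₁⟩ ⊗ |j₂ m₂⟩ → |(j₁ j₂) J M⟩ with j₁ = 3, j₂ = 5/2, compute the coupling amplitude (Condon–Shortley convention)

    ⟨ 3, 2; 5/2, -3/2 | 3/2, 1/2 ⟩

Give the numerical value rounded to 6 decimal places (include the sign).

-0.218218  (= −√(1/21))

triangle: 4!*2!*1!/8! = 48/40320
(j±m)!: 5!*1!*1!*4!*2!*1! = 5760
prefactor² = (2J+1)*Δ*N² = 192/7
  k=0: +1/(0!*4!*1!*1!*1!*0!) = 1/24
  k=1: −1/(1!*3!*0!*0!*2!*1!) = -1/12
Σ = -1/24  ⇒  CG² = 192/7*(-1/24)² = 1/21
CG = −√(1/21) = -0.218218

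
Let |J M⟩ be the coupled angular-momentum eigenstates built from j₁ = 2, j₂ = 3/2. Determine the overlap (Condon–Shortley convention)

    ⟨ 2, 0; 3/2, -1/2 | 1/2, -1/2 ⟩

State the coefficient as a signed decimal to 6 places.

triangle: 3!×1!×0!/5! = 6/120
(j±m)!: 2!×2!×1!×2!×0!×1! = 8
prefactor² = (2J+1)×Δ×N² = 4/5
  k=1: −1/(1!×2!×1!×0!×0!×0!) = -1/2
Σ = -1/2  ⇒  CG² = 4/5×(-1/2)² = 1/5
CG = −√(1/5) = -0.447214

−√(1/5) ≈ -0.447214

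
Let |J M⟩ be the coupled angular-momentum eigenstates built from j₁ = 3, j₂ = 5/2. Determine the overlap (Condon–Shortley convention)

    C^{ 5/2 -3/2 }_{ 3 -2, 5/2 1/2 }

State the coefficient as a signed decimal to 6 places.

√[6·3!3!2!/9! · 1!5!3!2!1!4!] = √(288/7)
  +(−1)^2/∏(2,1,3,1,0,1)! = 1/12  (running 1/12)
  +(−1)^3/∏(3,0,2,0,1,2)! = -1/24  (running 1/24)
⟨..|..⟩ = √(288/7)·(1/24) = +0.267261

+√(1/14) = +0.267261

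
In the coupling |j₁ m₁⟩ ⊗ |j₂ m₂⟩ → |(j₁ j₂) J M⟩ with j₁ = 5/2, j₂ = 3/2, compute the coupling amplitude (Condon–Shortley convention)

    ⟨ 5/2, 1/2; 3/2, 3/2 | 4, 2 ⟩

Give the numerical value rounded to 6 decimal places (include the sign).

+0.597614  (= +√(5/14))

j₁+j₂−J=0  J+j₁−j₂=5  J−j₁+j₂=3  j₁+j₂+J+1=9
(j₁±m₁, j₂±m₂, J±M) = (3,2,3,0,6,2)
P² = 12960/7
sum k=0..0:
  [0] +1/72 = 1/72
S = 1/72
C² = P²·S² = 5/14 ; C = +0.597614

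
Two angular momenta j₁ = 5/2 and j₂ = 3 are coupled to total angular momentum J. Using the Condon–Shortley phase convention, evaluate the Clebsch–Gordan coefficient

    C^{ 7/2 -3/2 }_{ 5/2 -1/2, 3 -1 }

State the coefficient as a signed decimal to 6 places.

√[8·2!3!4!/10! · 2!3!2!4!2!5!] = √(3072/35)
  +(−1)^0/∏(0,2,3,2,0,2)! = 1/48  (running 1/48)
  +(−1)^1/∏(1,1,2,1,1,3)! = -1/12  (running -1/16)
  +(−1)^2/∏(2,0,1,0,2,4)! = 1/96  (running -5/96)
⟨..|..⟩ = √(3072/35)·(-5/96) = -0.487950

-0.487950  (= −√(5/21))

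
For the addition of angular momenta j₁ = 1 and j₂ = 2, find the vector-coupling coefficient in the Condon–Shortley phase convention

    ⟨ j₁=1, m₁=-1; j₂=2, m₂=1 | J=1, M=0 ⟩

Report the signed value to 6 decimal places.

√[3·2!0!2!/5! · 0!2!3!1!1!1!] = √(6/5)
  +(−1)^2/∏(2,0,0,1,0,1)! = 1/2  (running 1/2)
⟨..|..⟩ = √(6/5)·(1/2) = +0.547723

+√(3/10) ≈ +0.547723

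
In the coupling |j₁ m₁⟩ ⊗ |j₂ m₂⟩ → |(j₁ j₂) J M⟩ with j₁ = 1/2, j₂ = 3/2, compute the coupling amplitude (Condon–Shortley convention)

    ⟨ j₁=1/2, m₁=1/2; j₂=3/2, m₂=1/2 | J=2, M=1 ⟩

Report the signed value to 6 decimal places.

triangle: 0!*1!*3!/5! = 6/120
(j±m)!: 1!*0!*2!*1!*3!*1! = 12
prefactor² = (2J+1)*Δ*N² = 3
  k=0: +1/(0!*0!*0!*2!*1!*1!) = 1/2
Σ = 1/2  ⇒  CG² = 3*1/2² = 3/4
CG = +√(3/4) = +0.866025

+0.866025  (= +√(3/4))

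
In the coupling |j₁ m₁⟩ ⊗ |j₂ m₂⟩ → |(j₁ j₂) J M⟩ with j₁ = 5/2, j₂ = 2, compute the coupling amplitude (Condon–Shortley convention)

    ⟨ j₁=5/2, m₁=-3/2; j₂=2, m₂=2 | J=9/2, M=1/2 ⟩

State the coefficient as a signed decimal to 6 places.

√[10·0!5!4!/10! · 1!4!4!0!5!4!] = √(92160/7)
  +(−1)^0/∏(0,0,4,4,1,0)! = 1/576  (running 1/576)
⟨..|..⟩ = √(92160/7)·(1/576) = +0.199205

+0.199205  (= +√(5/126))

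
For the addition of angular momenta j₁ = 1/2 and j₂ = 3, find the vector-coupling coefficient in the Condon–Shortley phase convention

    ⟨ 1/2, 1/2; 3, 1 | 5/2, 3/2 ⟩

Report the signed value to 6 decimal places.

j₁+j₂−J=1  J+j₁−j₂=0  J−j₁+j₂=5  j₁+j₂+J+1=7
(j₁±m₁, j₂±m₂, J±M) = (1,0,4,2,4,1)
P² = 1152/7
sum k=0..0:
  [0] +1/24 = 1/24
S = 1/24
C² = P²·S² = 2/7 ; C = +0.534522

+0.534522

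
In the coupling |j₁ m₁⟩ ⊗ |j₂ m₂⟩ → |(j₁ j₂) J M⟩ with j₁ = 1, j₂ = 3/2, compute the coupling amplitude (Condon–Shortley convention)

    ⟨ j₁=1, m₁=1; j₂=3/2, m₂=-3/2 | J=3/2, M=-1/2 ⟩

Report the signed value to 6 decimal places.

triangle: 1!·1!·2!/5! = 2/120
(j±m)!: 2!·0!·0!·3!·1!·2! = 24
prefactor² = (2J+1)·Δ·N² = 8/5
  k=0: +1/(0!·1!·0!·0!·1!·2!) = 1/2
Σ = 1/2  ⇒  CG² = 8/5·1/2² = 2/5
CG = +√(2/5) = +0.632456

+√(2/5) ≈ +0.632456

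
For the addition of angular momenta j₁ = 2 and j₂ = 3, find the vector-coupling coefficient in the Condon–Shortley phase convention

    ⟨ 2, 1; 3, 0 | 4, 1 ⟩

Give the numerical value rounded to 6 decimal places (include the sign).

+0.462910

√[9·1!3!5!/10! · 3!1!3!3!5!3!] = √(1944/7)
  +(−1)^0/∏(0,1,1,3,2,2)! = 1/24  (running 1/24)
  +(−1)^1/∏(1,0,0,2,3,3)! = -1/72  (running 1/36)
⟨..|..⟩ = √(1944/7)·(1/36) = +0.462910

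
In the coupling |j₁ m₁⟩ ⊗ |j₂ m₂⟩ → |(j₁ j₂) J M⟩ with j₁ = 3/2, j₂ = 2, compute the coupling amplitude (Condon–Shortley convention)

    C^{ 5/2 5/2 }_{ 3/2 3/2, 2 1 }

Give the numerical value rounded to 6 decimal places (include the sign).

+0.654654

√[6·1!2!3!/7! · 3!0!3!1!5!0!] = √(432/7)
  +(−1)^0/∏(0,1,0,3,2,0)! = 1/12  (running 1/12)
⟨..|..⟩ = √(432/7)·(1/12) = +0.654654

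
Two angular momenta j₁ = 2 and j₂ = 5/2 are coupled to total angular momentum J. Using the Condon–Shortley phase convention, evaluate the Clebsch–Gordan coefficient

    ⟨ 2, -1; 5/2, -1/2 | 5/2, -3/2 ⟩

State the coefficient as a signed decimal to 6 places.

√[6·2!2!3!/8! · 1!3!2!3!1!4!] = √(216/35)
  +(−1)^1/∏(1,1,2,1,0,2)! = -1/4  (running -1/4)
  +(−1)^2/∏(2,0,1,0,1,3)! = 1/12  (running -1/6)
⟨..|..⟩ = √(216/35)·(-1/6) = -0.414039

−√(6/35) ≈ -0.414039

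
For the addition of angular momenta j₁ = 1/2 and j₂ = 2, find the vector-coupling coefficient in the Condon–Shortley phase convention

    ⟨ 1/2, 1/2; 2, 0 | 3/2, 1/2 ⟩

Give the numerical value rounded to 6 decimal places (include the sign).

j₁+j₂−J=1  J+j₁−j₂=0  J−j₁+j₂=3  j₁+j₂+J+1=5
(j₁±m₁, j₂±m₂, J±M) = (1,0,2,2,2,1)
P² = 8/5
sum k=0..0:
  [0] +1/2 = 1/2
S = 1/2
C² = P²·S² = 2/5 ; C = +0.632456

+0.632456  (= +√(2/5))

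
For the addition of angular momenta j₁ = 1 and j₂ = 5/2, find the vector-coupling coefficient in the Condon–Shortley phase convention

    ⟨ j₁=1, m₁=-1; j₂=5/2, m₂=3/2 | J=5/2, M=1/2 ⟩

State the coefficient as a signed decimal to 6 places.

triangle: 1!*1!*4!/7! = 24/5040
(j±m)!: 0!*2!*4!*1!*3!*2! = 576
prefactor² = (2J+1)*Δ*N² = 576/35
  k=1: −1/(1!*0!*1!*3!*0!*1!) = -1/6
Σ = -1/6  ⇒  CG² = 576/35*(-1/6)² = 16/35
CG = −√(16/35) = -0.676123

-0.676123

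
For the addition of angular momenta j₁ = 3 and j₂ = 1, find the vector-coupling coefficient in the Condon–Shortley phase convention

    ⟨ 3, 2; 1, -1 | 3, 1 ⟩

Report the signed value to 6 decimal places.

+0.645497

triangle: 1!*5!*1!/8! = 120/40320
(j±m)!: 5!*1!*0!*2!*4!*2! = 11520
prefactor² = (2J+1)*Δ*N² = 240
  k=0: +1/(0!*1!*1!*0!*4!*1!) = 1/24
Σ = 1/24  ⇒  CG² = 240*1/24² = 5/12
CG = +√(5/12) = +0.645497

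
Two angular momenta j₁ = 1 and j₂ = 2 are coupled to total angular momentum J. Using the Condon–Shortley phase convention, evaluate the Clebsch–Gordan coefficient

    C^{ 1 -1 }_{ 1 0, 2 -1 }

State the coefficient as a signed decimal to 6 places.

triangle: 2!·0!·2!/5! = 4/120
(j±m)!: 1!·1!·1!·3!·0!·2! = 12
prefactor² = (2J+1)·Δ·N² = 6/5
  k=1: −1/(1!·1!·0!·0!·0!·2!) = -1/2
Σ = -1/2  ⇒  CG² = 6/5·(-1/2)² = 3/10
CG = −√(3/10) = -0.547723

-0.547723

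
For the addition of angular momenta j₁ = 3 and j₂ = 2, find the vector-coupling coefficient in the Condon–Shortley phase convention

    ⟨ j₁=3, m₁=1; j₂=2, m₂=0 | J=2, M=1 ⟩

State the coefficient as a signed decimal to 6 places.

√[5·3!3!1!/8! · 4!2!2!2!3!1!] = √(36/7)
  +(−1)^1/∏(1,2,1,1,2,0)! = -1/4  (running -1/4)
  +(−1)^2/∏(2,1,0,0,3,1)! = 1/12  (running -1/6)
⟨..|..⟩ = √(36/7)·(-1/6) = -0.377964

-0.377964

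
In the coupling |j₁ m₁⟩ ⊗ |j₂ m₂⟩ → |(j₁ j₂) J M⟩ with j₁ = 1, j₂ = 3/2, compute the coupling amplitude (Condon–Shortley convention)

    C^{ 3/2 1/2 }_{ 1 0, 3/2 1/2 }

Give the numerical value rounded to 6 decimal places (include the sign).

−√(1/15) = -0.258199

triangle: 1!*1!*2!/5! = 2/120
(j±m)!: 1!*1!*2!*1!*2!*1! = 4
prefactor² = (2J+1)*Δ*N² = 4/15
  k=0: +1/(0!*1!*1!*2!*0!*0!) = 1/2
  k=1: −1/(1!*0!*0!*1!*1!*1!) = -1
Σ = -1/2  ⇒  CG² = 4/15*(-1/2)² = 1/15
CG = −√(1/15) = -0.258199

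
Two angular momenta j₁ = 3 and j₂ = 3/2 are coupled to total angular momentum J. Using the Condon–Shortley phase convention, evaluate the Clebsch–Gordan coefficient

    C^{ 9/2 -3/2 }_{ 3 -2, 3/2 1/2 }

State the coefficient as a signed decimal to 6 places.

+√(3/14) ≈ +0.462910

triangle: 0!×6!×3!/10! = 4320/3628800
(j±m)!: 1!×5!×2!×1!×3!×6! = 1036800
prefactor² = (2J+1)×Δ×N² = 86400/7
  k=0: +1/(0!×0!×5!×2!×1!×1!) = 1/240
Σ = 1/240  ⇒  CG² = 86400/7×1/240² = 3/14
CG = +√(3/14) = +0.462910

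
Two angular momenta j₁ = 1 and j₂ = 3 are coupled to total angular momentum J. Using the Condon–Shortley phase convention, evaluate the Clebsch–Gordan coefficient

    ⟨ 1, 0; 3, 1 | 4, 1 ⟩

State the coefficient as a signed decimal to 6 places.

j₁+j₂−J=0  J+j₁−j₂=2  J−j₁+j₂=6  j₁+j₂+J+1=9
(j₁±m₁, j₂±m₂, J±M) = (1,1,4,2,5,3)
P² = 8640/7
sum k=0..0:
  [0] +1/48 = 1/48
S = 1/48
C² = P²·S² = 15/28 ; C = +0.731925

+0.731925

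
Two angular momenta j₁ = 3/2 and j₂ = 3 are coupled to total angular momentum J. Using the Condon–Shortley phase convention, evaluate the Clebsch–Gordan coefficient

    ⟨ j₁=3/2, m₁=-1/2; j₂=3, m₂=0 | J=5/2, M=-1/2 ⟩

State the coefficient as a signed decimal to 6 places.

−√(6/35) = -0.414039

j₁+j₂−J=2  J+j₁−j₂=1  J−j₁+j₂=4  j₁+j₂+J+1=8
(j₁±m₁, j₂±m₂, J±M) = (1,2,3,3,2,3)
P² = 216/35
sum k=1..2:
  [1] −1/4 = -1/4
  [2] +1/12 = 1/12
S = -1/6
C² = P²·S² = 6/35 ; C = -0.414039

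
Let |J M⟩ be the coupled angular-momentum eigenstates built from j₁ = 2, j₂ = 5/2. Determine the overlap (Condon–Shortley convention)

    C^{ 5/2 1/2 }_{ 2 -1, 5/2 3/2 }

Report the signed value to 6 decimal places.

j₁+j₂−J=2  J+j₁−j₂=2  J−j₁+j₂=3  j₁+j₂+J+1=8
(j₁±m₁, j₂±m₂, J±M) = (1,3,4,1,3,2)
P² = 216/35
sum k=1..2:
  [1] −1/12 = -1/12
  [2] +1/4 = 1/4
S = 1/6
C² = P²·S² = 6/35 ; C = +0.414039

+√(6/35) ≈ +0.414039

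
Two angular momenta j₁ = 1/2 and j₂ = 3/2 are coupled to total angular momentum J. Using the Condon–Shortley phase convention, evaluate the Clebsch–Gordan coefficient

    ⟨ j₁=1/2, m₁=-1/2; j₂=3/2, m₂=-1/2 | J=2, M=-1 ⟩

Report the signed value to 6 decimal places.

+0.866025  (= +√(3/4))

triangle: 0!×1!×3!/5! = 6/120
(j±m)!: 0!×1!×1!×2!×1!×3! = 12
prefactor² = (2J+1)×Δ×N² = 3
  k=0: +1/(0!×0!×1!×1!×0!×2!) = 1/2
Σ = 1/2  ⇒  CG² = 3×1/2² = 3/4
CG = +√(3/4) = +0.866025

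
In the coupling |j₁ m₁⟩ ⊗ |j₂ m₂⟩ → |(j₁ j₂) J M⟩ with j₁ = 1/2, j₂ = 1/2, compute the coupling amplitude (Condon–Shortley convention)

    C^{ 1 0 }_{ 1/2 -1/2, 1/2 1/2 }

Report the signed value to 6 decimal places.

+0.707107

√[3·0!1!1!/3! · 0!1!1!0!1!1!] = √(1/2)
  +(−1)^0/∏(0,0,1,1,0,0)! = 1  (running 1)
⟨..|..⟩ = √(1/2)·(1) = +0.707107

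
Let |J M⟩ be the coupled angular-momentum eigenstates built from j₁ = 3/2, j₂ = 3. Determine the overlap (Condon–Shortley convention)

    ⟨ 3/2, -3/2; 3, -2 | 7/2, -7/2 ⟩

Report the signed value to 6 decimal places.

j₁+j₂−J=1  J+j₁−j₂=2  J−j₁+j₂=5  j₁+j₂+J+1=9
(j₁±m₁, j₂±m₂, J±M) = (0,3,1,5,0,7)
P² = 19200
sum k=1..1:
  [1] −1/240 = -1/240
S = -1/240
C² = P²·S² = 1/3 ; C = -0.577350

-0.577350  (= −√(1/3))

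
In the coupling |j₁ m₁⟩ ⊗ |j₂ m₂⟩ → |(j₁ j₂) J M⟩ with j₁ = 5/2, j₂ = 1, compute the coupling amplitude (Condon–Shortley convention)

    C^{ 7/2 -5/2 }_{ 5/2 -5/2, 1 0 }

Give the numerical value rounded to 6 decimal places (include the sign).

j₁+j₂−J=0  J+j₁−j₂=5  J−j₁+j₂=2  j₁+j₂+J+1=8
(j₁±m₁, j₂±m₂, J±M) = (0,5,1,1,1,6)
P² = 28800/7
sum k=0..0:
  [0] +1/120 = 1/120
S = 1/120
C² = P²·S² = 2/7 ; C = +0.534522

+0.534522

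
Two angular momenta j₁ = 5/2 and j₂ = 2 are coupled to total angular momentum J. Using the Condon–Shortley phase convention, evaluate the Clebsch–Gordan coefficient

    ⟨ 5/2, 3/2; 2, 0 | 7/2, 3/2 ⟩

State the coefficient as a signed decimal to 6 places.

triangle: 1!×4!×3!/9! = 144/362880
(j±m)!: 4!×1!×2!×2!×5!×2! = 23040
prefactor² = (2J+1)×Δ×N² = 512/7
  k=0: +1/(0!×1!×1!×2!×3!×1!) = 1/12
  k=1: −1/(1!×0!×0!×1!×4!×2!) = -1/48
Σ = 1/16  ⇒  CG² = 512/7×1/16² = 2/7
CG = +√(2/7) = +0.534522

+√(2/7) ≈ +0.534522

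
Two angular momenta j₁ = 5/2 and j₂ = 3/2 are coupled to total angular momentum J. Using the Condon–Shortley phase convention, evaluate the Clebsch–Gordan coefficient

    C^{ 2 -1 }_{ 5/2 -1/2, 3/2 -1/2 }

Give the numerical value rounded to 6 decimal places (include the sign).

−√(25/84) = -0.545545

j₁+j₂−J=2  J+j₁−j₂=3  J−j₁+j₂=1  j₁+j₂+J+1=7
(j₁±m₁, j₂±m₂, J±M) = (2,3,1,2,1,3)
P² = 12/7
sum k=0..1:
  [0] +1/12 = 1/12
  [1] −1/2 = -1/2
S = -5/12
C² = P²·S² = 25/84 ; C = -0.545545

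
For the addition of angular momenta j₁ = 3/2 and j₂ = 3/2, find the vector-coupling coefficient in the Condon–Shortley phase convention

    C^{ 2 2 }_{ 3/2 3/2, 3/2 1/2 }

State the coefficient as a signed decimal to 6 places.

+0.707107

j₁+j₂−J=1  J+j₁−j₂=2  J−j₁+j₂=2  j₁+j₂+J+1=6
(j₁±m₁, j₂±m₂, J±M) = (3,0,2,1,4,0)
P² = 8
sum k=0..0:
  [0] +1/4 = 1/4
S = 1/4
C² = P²·S² = 1/2 ; C = +0.707107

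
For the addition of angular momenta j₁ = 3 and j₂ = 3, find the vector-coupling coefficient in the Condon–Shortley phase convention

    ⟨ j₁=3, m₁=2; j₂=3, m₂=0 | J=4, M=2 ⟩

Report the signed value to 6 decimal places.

√[9·2!4!4!/11! · 5!1!3!3!6!2!] = √(124416/77)
  +(−1)^0/∏(0,2,1,3,3,1)! = 1/72  (running 1/72)
  +(−1)^1/∏(1,1,0,2,4,2)! = -1/96  (running 1/288)
⟨..|..⟩ = √(124416/77)·(1/288) = +0.139573

+√(3/154) = +0.139573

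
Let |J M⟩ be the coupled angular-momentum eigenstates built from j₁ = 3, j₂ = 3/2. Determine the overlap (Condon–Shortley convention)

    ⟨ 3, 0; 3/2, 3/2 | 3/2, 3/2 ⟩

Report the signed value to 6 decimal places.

j₁+j₂−J=3  J+j₁−j₂=3  J−j₁+j₂=0  j₁+j₂+J+1=7
(j₁±m₁, j₂±m₂, J±M) = (3,3,3,0,3,0)
P² = 1296/35
sum k=3..3:
  [3] −1/36 = -1/36
S = -1/36
C² = P²·S² = 1/35 ; C = -0.169031

−√(1/35) ≈ -0.169031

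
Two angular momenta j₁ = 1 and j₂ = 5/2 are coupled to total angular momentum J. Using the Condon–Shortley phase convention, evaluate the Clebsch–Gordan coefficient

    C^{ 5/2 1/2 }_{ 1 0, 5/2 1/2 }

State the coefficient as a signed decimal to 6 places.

triangle: 1!·1!·4!/7! = 24/5040
(j±m)!: 1!·1!·3!·2!·3!·2! = 144
prefactor² = (2J+1)·Δ·N² = 144/35
  k=0: +1/(0!·1!·1!·3!·0!·1!) = 1/6
  k=1: −1/(1!·0!·0!·2!·1!·2!) = -1/4
Σ = -1/12  ⇒  CG² = 144/35·(-1/12)² = 1/35
CG = −√(1/35) = -0.169031

−√(1/35) = -0.169031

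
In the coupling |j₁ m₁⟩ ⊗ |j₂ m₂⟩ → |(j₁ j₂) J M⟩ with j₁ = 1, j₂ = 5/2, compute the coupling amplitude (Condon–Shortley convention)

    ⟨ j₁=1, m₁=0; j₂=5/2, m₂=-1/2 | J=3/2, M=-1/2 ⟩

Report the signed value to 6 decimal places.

j₁+j₂−J=2  J+j₁−j₂=0  J−j₁+j₂=3  j₁+j₂+J+1=6
(j₁±m₁, j₂±m₂, J±M) = (1,1,2,3,1,2)
P² = 8/5
sum k=1..1:
  [1] −1/2 = -1/2
S = -1/2
C² = P²·S² = 2/5 ; C = -0.632456

-0.632456  (= −√(2/5))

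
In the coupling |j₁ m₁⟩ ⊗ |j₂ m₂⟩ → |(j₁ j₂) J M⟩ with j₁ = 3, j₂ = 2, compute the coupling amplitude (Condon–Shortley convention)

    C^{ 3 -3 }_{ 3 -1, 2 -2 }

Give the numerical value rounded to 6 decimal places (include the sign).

+0.408248

triangle: 2!×4!×2!/9! = 96/362880
(j±m)!: 2!×4!×0!×4!×0!×6! = 829440
prefactor² = (2J+1)×Δ×N² = 1536
  k=0: +1/(0!×2!×4!×0!×0!×2!) = 1/96
Σ = 1/96  ⇒  CG² = 1536×1/96² = 1/6
CG = +√(1/6) = +0.408248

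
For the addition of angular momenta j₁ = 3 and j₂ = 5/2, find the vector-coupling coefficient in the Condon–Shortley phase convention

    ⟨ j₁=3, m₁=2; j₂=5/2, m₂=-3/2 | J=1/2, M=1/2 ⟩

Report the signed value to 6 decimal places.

-0.487950  (= −√(5/21))

√[2·5!1!0!/7! · 5!1!1!4!1!0!] = √(960/7)
  +(−1)^1/∏(1,4,0,0,1,0)! = -1/24  (running -1/24)
⟨..|..⟩ = √(960/7)·(-1/24) = -0.487950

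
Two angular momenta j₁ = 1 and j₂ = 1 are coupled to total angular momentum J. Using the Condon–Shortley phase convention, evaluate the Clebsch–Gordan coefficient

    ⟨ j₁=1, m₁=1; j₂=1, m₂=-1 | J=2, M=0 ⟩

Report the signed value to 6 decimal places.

triangle: 0!*2!*2!/5! = 4/120
(j±m)!: 2!*0!*0!*2!*2!*2! = 16
prefactor² = (2J+1)*Δ*N² = 8/3
  k=0: +1/(0!*0!*0!*0!*2!*2!) = 1/4
Σ = 1/4  ⇒  CG² = 8/3*1/4² = 1/6
CG = +√(1/6) = +0.408248

+√(1/6) ≈ +0.408248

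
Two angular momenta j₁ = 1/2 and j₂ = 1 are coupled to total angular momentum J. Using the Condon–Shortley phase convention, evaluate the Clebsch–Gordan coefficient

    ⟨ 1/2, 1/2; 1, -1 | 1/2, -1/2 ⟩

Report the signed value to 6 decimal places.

j₁+j₂−J=1  J+j₁−j₂=0  J−j₁+j₂=1  j₁+j₂+J+1=3
(j₁±m₁, j₂±m₂, J±M) = (1,0,0,2,0,1)
P² = 2/3
sum k=0..0:
  [0] +1/1 = 1
S = 1
C² = P²·S² = 2/3 ; C = +0.816497

+0.816497  (= +√(2/3))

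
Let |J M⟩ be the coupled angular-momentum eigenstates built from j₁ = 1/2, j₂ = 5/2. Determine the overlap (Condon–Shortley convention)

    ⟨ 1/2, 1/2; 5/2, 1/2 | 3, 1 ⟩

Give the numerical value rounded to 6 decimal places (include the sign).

j₁+j₂−J=0  J+j₁−j₂=1  J−j₁+j₂=5  j₁+j₂+J+1=7
(j₁±m₁, j₂±m₂, J±M) = (1,0,3,2,4,2)
P² = 96
sum k=0..0:
  [0] +1/12 = 1/12
S = 1/12
C² = P²·S² = 2/3 ; C = +0.816497

+0.816497  (= +√(2/3))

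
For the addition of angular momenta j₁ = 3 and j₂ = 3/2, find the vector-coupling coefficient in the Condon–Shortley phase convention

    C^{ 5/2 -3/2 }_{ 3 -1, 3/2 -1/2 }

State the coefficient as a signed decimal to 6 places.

√[6·2!4!1!/8! · 2!4!1!2!1!4!] = √(576/35)
  +(−1)^0/∏(0,2,4,1,0,0)! = 1/48  (running 1/48)
  +(−1)^1/∏(1,1,3,0,1,1)! = -1/6  (running -7/48)
⟨..|..⟩ = √(576/35)·(-7/48) = -0.591608

-0.591608  (= −√(7/20))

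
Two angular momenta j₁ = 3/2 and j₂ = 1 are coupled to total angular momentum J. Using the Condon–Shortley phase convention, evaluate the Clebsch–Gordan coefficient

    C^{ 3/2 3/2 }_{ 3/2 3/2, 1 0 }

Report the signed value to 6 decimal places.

+0.774597

triangle: 1!×2!×1!/5! = 2/120
(j±m)!: 3!×0!×1!×1!×3!×0! = 36
prefactor² = (2J+1)×Δ×N² = 12/5
  k=0: +1/(0!×1!×0!×1!×2!×0!) = 1/2
Σ = 1/2  ⇒  CG² = 12/5×1/2² = 3/5
CG = +√(3/5) = +0.774597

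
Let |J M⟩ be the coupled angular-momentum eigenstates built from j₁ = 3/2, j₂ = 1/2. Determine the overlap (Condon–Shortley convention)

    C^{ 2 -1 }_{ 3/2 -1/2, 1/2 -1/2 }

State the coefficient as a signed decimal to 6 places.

√[5·0!3!1!/5! · 1!2!0!1!1!3!] = √(3)
  +(−1)^0/∏(0,0,2,0,1,1)! = 1/2  (running 1/2)
⟨..|..⟩ = √(3)·(1/2) = +0.866025

+0.866025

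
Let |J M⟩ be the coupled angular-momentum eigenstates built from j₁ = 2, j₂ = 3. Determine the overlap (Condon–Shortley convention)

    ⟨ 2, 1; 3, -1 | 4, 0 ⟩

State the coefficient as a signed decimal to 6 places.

+0.597614

√[9·1!3!5!/10! · 3!1!2!4!4!4!] = √(10368/35)
  +(−1)^0/∏(0,1,1,2,2,3)! = 1/24  (running 1/24)
  +(−1)^1/∏(1,0,0,1,3,4)! = -1/144  (running 5/144)
⟨..|..⟩ = √(10368/35)·(5/144) = +0.597614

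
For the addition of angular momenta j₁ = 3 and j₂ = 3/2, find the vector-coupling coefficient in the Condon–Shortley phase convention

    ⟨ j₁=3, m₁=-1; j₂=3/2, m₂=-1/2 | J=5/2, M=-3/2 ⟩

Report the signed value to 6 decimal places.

-0.591608  (= −√(7/20))

j₁+j₂−J=2  J+j₁−j₂=4  J−j₁+j₂=1  j₁+j₂+J+1=8
(j₁±m₁, j₂±m₂, J±M) = (2,4,1,2,1,4)
P² = 576/35
sum k=0..1:
  [0] +1/48 = 1/48
  [1] −1/6 = -1/6
S = -7/48
C² = P²·S² = 7/20 ; C = -0.591608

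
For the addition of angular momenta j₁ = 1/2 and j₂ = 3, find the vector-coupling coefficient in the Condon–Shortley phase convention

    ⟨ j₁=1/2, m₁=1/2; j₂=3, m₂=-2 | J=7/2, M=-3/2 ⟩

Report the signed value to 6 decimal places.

+√(2/7) ≈ +0.534522

triangle: 0!·1!·6!/8! = 720/40320
(j±m)!: 1!·0!·1!·5!·2!·5! = 28800
prefactor² = (2J+1)·Δ·N² = 28800/7
  k=0: +1/(0!·0!·0!·1!·1!·5!) = 1/120
Σ = 1/120  ⇒  CG² = 28800/7·1/120² = 2/7
CG = +√(2/7) = +0.534522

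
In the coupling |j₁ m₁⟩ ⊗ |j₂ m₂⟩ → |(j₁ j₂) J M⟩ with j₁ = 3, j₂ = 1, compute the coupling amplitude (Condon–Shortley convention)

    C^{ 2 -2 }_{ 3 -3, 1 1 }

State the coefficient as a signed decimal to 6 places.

+√(5/7) = +0.845154

√[5·2!4!0!/7! · 0!6!2!0!0!4!] = √(11520/7)
  +(−1)^2/∏(2,0,4,0,0,0)! = 1/48  (running 1/48)
⟨..|..⟩ = √(11520/7)·(1/48) = +0.845154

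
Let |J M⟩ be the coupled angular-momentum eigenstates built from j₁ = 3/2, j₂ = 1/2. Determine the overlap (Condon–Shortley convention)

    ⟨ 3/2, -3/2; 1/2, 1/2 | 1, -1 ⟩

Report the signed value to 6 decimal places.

−√(3/4) ≈ -0.866025

triangle: 1!×2!×0!/4! = 2/24
(j±m)!: 0!×3!×1!×0!×0!×2! = 12
prefactor² = (2J+1)×Δ×N² = 3
  k=1: −1/(1!×0!×2!×0!×0!×0!) = -1/2
Σ = -1/2  ⇒  CG² = 3×(-1/2)² = 3/4
CG = −√(3/4) = -0.866025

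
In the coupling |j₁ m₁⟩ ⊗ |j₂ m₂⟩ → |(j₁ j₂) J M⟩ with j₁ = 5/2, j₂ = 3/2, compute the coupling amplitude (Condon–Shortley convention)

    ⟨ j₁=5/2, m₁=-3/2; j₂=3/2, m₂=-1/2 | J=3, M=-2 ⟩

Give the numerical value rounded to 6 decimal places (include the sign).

-0.288675

triangle: 1!·4!·2!/8! = 48/40320
(j±m)!: 1!·4!·1!·2!·1!·5! = 5760
prefactor² = (2J+1)·Δ·N² = 48
  k=0: +1/(0!·1!·4!·1!·0!·1!) = 1/24
  k=1: −1/(1!·0!·3!·0!·1!·2!) = -1/12
Σ = -1/24  ⇒  CG² = 48·(-1/24)² = 1/12
CG = −√(1/12) = -0.288675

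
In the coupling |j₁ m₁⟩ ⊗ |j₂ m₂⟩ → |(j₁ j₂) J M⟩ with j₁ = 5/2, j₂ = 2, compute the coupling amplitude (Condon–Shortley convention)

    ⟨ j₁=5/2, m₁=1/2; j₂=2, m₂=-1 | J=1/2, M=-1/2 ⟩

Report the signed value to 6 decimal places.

√[2·4!1!0!/6! · 3!2!1!3!0!1!] = √(24/5)
  +(−1)^1/∏(1,3,1,0,0,0)! = -1/6  (running -1/6)
⟨..|..⟩ = √(24/5)·(-1/6) = -0.365148

-0.365148  (= −√(2/15))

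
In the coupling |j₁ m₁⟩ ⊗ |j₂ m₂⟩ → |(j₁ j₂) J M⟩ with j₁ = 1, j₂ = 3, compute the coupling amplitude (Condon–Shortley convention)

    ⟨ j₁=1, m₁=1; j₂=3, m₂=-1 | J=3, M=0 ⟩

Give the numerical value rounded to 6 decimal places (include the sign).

triangle: 1!·1!·5!/8! = 120/40320
(j±m)!: 2!·0!·2!·4!·3!·3! = 3456
prefactor² = (2J+1)·Δ·N² = 72
  k=0: +1/(0!·1!·0!·2!·1!·3!) = 1/12
Σ = 1/12  ⇒  CG² = 72·1/12² = 1/2
CG = +√(1/2) = +0.707107

+√(1/2) = +0.707107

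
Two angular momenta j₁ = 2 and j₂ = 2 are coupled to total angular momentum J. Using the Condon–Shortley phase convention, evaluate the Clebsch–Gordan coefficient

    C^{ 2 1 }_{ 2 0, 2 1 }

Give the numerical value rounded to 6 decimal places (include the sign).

-0.267261  (= −√(1/14))

√[5·2!2!2!/7! · 2!2!3!1!3!1!] = √(8/7)
  +(−1)^1/∏(1,1,1,2,1,0)! = -1/2  (running -1/2)
  +(−1)^2/∏(2,0,0,1,2,1)! = 1/4  (running -1/4)
⟨..|..⟩ = √(8/7)·(-1/4) = -0.267261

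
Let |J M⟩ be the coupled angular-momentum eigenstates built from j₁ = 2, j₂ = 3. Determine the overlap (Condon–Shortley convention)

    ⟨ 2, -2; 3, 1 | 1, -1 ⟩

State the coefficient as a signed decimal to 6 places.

+√(1/35) = +0.169031

triangle: 4!*0!*2!/7! = 48/5040
(j±m)!: 0!*4!*4!*2!*0!*2! = 2304
prefactor² = (2J+1)*Δ*N² = 2304/35
  k=4: +1/(4!*0!*0!*0!*0!*2!) = 1/48
Σ = 1/48  ⇒  CG² = 2304/35*1/48² = 1/35
CG = +√(1/35) = +0.169031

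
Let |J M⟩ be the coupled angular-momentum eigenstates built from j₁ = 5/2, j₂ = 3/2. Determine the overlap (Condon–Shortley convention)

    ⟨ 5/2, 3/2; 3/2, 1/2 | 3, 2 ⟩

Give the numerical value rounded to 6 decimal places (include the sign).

+√(1/12) = +0.288675

triangle: 1!*4!*2!/8! = 48/40320
(j±m)!: 4!*1!*2!*1!*5!*1! = 5760
prefactor² = (2J+1)*Δ*N² = 48
  k=0: +1/(0!*1!*1!*2!*3!*0!) = 1/12
  k=1: −1/(1!*0!*0!*1!*4!*1!) = -1/24
Σ = 1/24  ⇒  CG² = 48*1/24² = 1/12
CG = +√(1/12) = +0.288675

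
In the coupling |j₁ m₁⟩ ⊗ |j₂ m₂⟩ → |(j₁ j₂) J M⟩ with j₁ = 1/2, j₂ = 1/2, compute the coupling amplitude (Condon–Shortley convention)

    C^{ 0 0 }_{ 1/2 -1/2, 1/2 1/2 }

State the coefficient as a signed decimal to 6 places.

j₁+j₂−J=1  J+j₁−j₂=0  J−j₁+j₂=0  j₁+j₂+J+1=2
(j₁±m₁, j₂±m₂, J±M) = (0,1,1,0,0,0)
P² = 1/2
sum k=1..1:
  [1] −1/1 = -1
S = -1
C² = P²·S² = 1/2 ; C = -0.707107

-0.707107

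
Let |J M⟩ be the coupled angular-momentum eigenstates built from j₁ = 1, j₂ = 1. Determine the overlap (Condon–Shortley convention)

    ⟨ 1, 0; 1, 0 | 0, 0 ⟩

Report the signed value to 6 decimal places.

√[1·2!0!0!/3! · 1!1!1!1!0!0!] = √(1/3)
  +(−1)^1/∏(1,1,0,0,0,0)! = -1  (running -1)
⟨..|..⟩ = √(1/3)·(-1) = -0.577350

−√(1/3) = -0.577350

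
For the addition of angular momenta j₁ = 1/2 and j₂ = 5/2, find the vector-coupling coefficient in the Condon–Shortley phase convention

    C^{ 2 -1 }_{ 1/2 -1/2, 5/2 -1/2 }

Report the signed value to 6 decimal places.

-0.577350

j₁+j₂−J=1  J+j₁−j₂=0  J−j₁+j₂=4  j₁+j₂+J+1=6
(j₁±m₁, j₂±m₂, J±M) = (0,1,2,3,1,3)
P² = 12
sum k=1..1:
  [1] −1/6 = -1/6
S = -1/6
C² = P²·S² = 1/3 ; C = -0.577350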